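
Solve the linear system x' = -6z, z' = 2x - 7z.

Coefficient matrix A = [[0, -6], [2, -7]].
Characteristic polynomial det(A - λI) = λ^2 + 7λ + 12 = 0.
Eigenvalues λ = -4, -3.
For λ=-4: (A-λI) row 1 is [4, -6], so an eigenvector is (3, 2).
For λ=-3: (A-λI) row 1 is [3, -6], so an eigenvector is (-2, -1).
General solution: K_1e^(-4t)(3,2) + K_2e^(-3t)(-2,-1).

x(t) = 3K_1e^(-4t) - 2K_2e^(-3t), z(t) = 2K_1e^(-4t) - K_2e^(-3t)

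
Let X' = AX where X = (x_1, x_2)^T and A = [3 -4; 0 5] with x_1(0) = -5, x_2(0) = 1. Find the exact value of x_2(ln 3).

243

A = [[3,-4],[0,5]]; eigenvalues λ = 3, 5.
Eigenvectors: (-1,0) for λ=3, (-2,1) for λ=5.
From the initial condition, c_1 = 3, c_2 = 1.
x_2(ln 3) = (3)(3^3)(0) + (1)(3^5)(1) = 243.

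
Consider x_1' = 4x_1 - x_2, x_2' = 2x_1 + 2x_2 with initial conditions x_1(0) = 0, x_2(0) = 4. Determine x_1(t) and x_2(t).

Coefficient matrix A = [[4, -1], [2, 2]].
Characteristic polynomial det(A - λI) = λ^2 - 6λ + 10 = 0.
Eigenvalues λ = 3 ± i (complex conjugate pair).
For λ=3+i: an eigenvector is (0,-1) - i(1,1) = (0 - i, -1 - i).
A real fundamental pair from Re and Im of e^((3+i)t)v: X_1 = e^(3t)(cos(t)·(0,-1) + sin(t)·(1,1)), X_2 = e^(3t)(sin(t)·(0,-1) - cos(t)·(1,1)).
General solution: c_1X_1 + c_2X_2.
Applying x_1(0)=0, x_2(0)=4 gives c_1=-4, c_2=0.

x_1(t) = -4e^(3t)sin(t), x_2(t) = -4e^(3t)sin(t) + 4e^(3t)cos(t)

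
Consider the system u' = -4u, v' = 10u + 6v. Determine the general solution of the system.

Coefficient matrix A = [[-4, 0], [10, 6]].
Characteristic polynomial det(A - λI) = λ^2 - 2λ - 24 = 0.
Eigenvalues λ = -4, 6.
For λ=-4: (A-λI) row 2 is [10, 10], so an eigenvector is (1, -1).
For λ=6: (A-λI) row 1 is [-10, 0], so an eigenvector is (0, -1).
General solution: c_1e^(-4t)(1,-1) + c_2e^(6t)(0,-1).

u(t) = c_1e^(-4t), v(t) = -c_1e^(-4t) - c_2e^(6t)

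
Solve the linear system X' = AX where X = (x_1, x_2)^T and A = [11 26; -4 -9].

Coefficient matrix A = [[11, 26], [-4, -9]].
Characteristic polynomial det(A - λI) = λ^2 - 2λ + 5 = 0.
Eigenvalues λ = 1 ± 2i (complex conjugate pair).
For λ=1+2i: an eigenvector is (2,-1) - i(-3,1) = (2 + 3i, -1 - i).
A real fundamental pair from Re and Im of e^((1+2i)t)v: X_1 = e^(t)(cos(2t)·(2,-1) + sin(2t)·(-3,1)), X_2 = e^(t)(sin(2t)·(2,-1) - cos(2t)·(-3,1)).
General solution: C_1X_1 + C_2X_2.

x_1(t) = -3C_1e^(t)sin(2t) + 2C_1e^(t)cos(2t) + 2C_2e^(t)sin(2t) + 3C_2e^(t)cos(2t), x_2(t) = C_1e^(t)sin(2t) - C_1e^(t)cos(2t) - C_2e^(t)sin(2t) - C_2e^(t)cos(2t)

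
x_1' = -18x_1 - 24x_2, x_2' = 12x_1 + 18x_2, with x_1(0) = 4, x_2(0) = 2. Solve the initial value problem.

Coefficient matrix A = [[-18, -24], [12, 18]].
Characteristic polynomial det(A - λI) = λ^2 - 36 = 0.
Eigenvalues λ = 6, -6.
For λ=6: (A-λI) row 1 is [-24, -24], so an eigenvector is (1, -1).
For λ=-6: (A-λI) row 1 is [-12, -24], so an eigenvector is (2, -1).
General solution: C_1e^(6t)(1,-1) + C_2e^(-6t)(2,-1).
Applying x_1(0)=4, x_2(0)=2 gives C_1=-8, C_2=6.

x_1(t) = -8e^(6t) + 12e^(-6t), x_2(t) = 8e^(6t) - 6e^(-6t)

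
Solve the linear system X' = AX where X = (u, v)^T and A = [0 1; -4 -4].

Coefficient matrix A = [[0, 1], [-4, -4]].
Characteristic polynomial det(A - λI) = λ^2 + 4λ + 4 = 0.
Single eigenvalue λ = -2 with algebraic multiplicity 2.
Eigenvector v = (1,-2); generalized eigenvector w with (A-λI)w=v is (2,-3).
General solution: e^(-2t)[C_1·v + C_2·(t·v + w)].

u(t) = C_1e^(-2t) + C_2te^(-2t) + 2C_2e^(-2t), v(t) = -2C_1e^(-2t) - 2C_2te^(-2t) - 3C_2e^(-2t)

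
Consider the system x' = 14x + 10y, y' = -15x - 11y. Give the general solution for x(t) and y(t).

Coefficient matrix A = [[14, 10], [-15, -11]].
Characteristic polynomial det(A - λI) = λ^2 - 3λ - 4 = 0.
Eigenvalues λ = -1, 4.
For λ=-1: (A-λI) row 1 is [15, 10], so an eigenvector is (-2, 3).
For λ=4: (A-λI) row 1 is [10, 10], so an eigenvector is (1, -1).
General solution: K_1e^(-t)(-2,3) + K_2e^(4t)(1,-1).

x(t) = -2K_1e^(-t) + K_2e^(4t), y(t) = 3K_1e^(-t) - K_2e^(4t)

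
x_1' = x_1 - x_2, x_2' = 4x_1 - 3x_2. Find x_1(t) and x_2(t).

x_1(t) = -C_1e^(-t) - C_2te^(-t) - 2C_2e^(-t), x_2(t) = -2C_1e^(-t) - 2C_2te^(-t) - 3C_2e^(-t)

Coefficient matrix A = [[1, -1], [4, -3]].
Characteristic polynomial det(A - λI) = λ^2 + 2λ + 1 = 0.
Single eigenvalue λ = -1 with algebraic multiplicity 2.
Eigenvector v = (-1,-2); generalized eigenvector w with (A-λI)w=v is (-2,-3).
General solution: e^(-t)[C_1·v + C_2·(t·v + w)].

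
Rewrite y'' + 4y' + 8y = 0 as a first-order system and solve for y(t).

y(t) = c_1e^(-2t)cos(2t) + c_2e^(-2t)sin(2t)

Let x_1 = y, x_2 = y'. Then x_1' = x_2 and x_2' = -8x_1 - 4x_2.
A = [[0,1],[-8,-4]]; det(A-λI) = λ^2 + 4λ + 8.
Eigenvalues λ = -2 ± 2i.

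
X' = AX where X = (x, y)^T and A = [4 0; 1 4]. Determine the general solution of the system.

Coefficient matrix A = [[4, 0], [1, 4]].
Characteristic polynomial det(A - λI) = λ^2 - 8λ + 16 = 0.
Single eigenvalue λ = 4 with algebraic multiplicity 2.
Eigenvector v = (0,-1); generalized eigenvector w with (A-λI)w=v is (-1,2).
General solution: e^(4t)[c_1·v + c_2·(t·v + w)].

x(t) = -c_2e^(4t), y(t) = -c_1e^(4t) - c_2te^(4t) + 2c_2e^(4t)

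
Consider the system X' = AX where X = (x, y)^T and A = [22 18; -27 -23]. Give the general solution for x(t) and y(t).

x(t) = C_1e^(4t) + 2C_2e^(-5t), y(t) = -C_1e^(4t) - 3C_2e^(-5t)

Coefficient matrix A = [[22, 18], [-27, -23]].
Characteristic polynomial det(A - λI) = λ^2 + λ - 20 = 0.
Eigenvalues λ = 4, -5.
For λ=4: (A-λI) row 1 is [18, 18], so an eigenvector is (1, -1).
For λ=-5: (A-λI) row 1 is [27, 18], so an eigenvector is (2, -3).
General solution: C_1e^(4t)(1,-1) + C_2e^(-5t)(2,-3).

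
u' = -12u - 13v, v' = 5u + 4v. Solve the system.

u(t) = 3c_1e^(-4t)sin(t) - 2c_1e^(-4t)cos(t) - 2c_2e^(-4t)sin(t) - 3c_2e^(-4t)cos(t), v(t) = -2c_1e^(-4t)sin(t) + c_1e^(-4t)cos(t) + c_2e^(-4t)sin(t) + 2c_2e^(-4t)cos(t)

Coefficient matrix A = [[-12, -13], [5, 4]].
Characteristic polynomial det(A - λI) = λ^2 + 8λ + 17 = 0.
Eigenvalues λ = -4 ± i (complex conjugate pair).
For λ=-4+i: an eigenvector is (-2,1) - i(3,-2) = (-2 - 3i, 1 + 2i).
A real fundamental pair from Re and Im of e^((-4+i)t)v: X_1 = e^(-4t)(cos(t)·(-2,1) + sin(t)·(3,-2)), X_2 = e^(-4t)(sin(t)·(-2,1) - cos(t)·(3,-2)).
General solution: c_1X_1 + c_2X_2.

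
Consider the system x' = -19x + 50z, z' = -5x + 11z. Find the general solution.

Coefficient matrix A = [[-19, 50], [-5, 11]].
Characteristic polynomial det(A - λI) = λ^2 + 8λ + 41 = 0.
Eigenvalues λ = -4 ± 5i (complex conjugate pair).
For λ=-4+5i: an eigenvector is (-3,-1) - i(-1,0) = (-3 + i, -1).
A real fundamental pair from Re and Im of e^((-4+5i)t)v: X_1 = e^(-4t)(cos(5t)·(-3,-1) + sin(5t)·(-1,0)), X_2 = e^(-4t)(sin(5t)·(-3,-1) - cos(5t)·(-1,0)).
General solution: K_1X_1 + K_2X_2.

x(t) = -K_1e^(-4t)sin(5t) - 3K_1e^(-4t)cos(5t) - 3K_2e^(-4t)sin(5t) + K_2e^(-4t)cos(5t), z(t) = -K_1e^(-4t)cos(5t) - K_2e^(-4t)sin(5t)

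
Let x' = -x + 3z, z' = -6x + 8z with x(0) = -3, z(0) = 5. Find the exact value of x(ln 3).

A = [[-1,3],[-6,8]]; eigenvalues λ = 2, 5.
Eigenvectors: (1,1) for λ=2, (-1,-2) for λ=5.
From the initial condition, c_1 = -11, c_2 = -8.
x(ln 3) = (-11)(3^2)(1) + (-8)(3^5)(-1) = 1845.

1845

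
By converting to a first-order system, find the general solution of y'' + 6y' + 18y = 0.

y(t) = K_1e^(-3t)cos(3t) + K_2e^(-3t)sin(3t)

Let x_1 = y, x_2 = y'. Then x_1' = x_2 and x_2' = -18x_1 - 6x_2.
A = [[0,1],[-18,-6]]; det(A-λI) = λ^2 + 6λ + 18.
Eigenvalues λ = -3 ± 3i.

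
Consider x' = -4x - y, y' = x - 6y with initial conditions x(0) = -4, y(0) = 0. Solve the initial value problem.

Coefficient matrix A = [[-4, -1], [1, -6]].
Characteristic polynomial det(A - λI) = λ^2 + 10λ + 25 = 0.
Single eigenvalue λ = -5 with algebraic multiplicity 2.
Eigenvector v = (-1,-1); generalized eigenvector w with (A-λI)w=v is (-2,-1).
General solution: e^(-5t)[K_1·v + K_2·(t·v + w)].
Applying x(0)=-4, y(0)=0 gives K_1=-4, K_2=4.

x(t) = -4te^(-5t) - 4e^(-5t), y(t) = -4te^(-5t)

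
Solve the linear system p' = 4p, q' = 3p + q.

p(t) = -c_1e^(4t), q(t) = -c_1e^(4t) + c_2e^(t)

Coefficient matrix A = [[4, 0], [3, 1]].
Characteristic polynomial det(A - λI) = λ^2 - 5λ + 4 = 0.
Eigenvalues λ = 4, 1.
For λ=4: (A-λI) row 2 is [3, -3], so an eigenvector is (-1, -1).
For λ=1: (A-λI) row 1 is [3, 0], so an eigenvector is (0, 1).
General solution: c_1e^(4t)(-1,-1) + c_2e^(t)(0,1).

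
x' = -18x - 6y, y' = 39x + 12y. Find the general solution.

x(t) = C_1e^(-3t)sin(3t) + C_1e^(-3t)cos(3t) + C_2e^(-3t)sin(3t) - C_2e^(-3t)cos(3t), y(t) = -2C_1e^(-3t)sin(3t) - 3C_1e^(-3t)cos(3t) - 3C_2e^(-3t)sin(3t) + 2C_2e^(-3t)cos(3t)

Coefficient matrix A = [[-18, -6], [39, 12]].
Characteristic polynomial det(A - λI) = λ^2 + 6λ + 18 = 0.
Eigenvalues λ = -3 ± 3i (complex conjugate pair).
For λ=-3+3i: an eigenvector is (1,-3) - i(1,-2) = (1 - i, -3 + 2i).
A real fundamental pair from Re and Im of e^((-3+3i)t)v: X_1 = e^(-3t)(cos(3t)·(1,-3) + sin(3t)·(1,-2)), X_2 = e^(-3t)(sin(3t)·(1,-3) - cos(3t)·(1,-2)).
General solution: C_1X_1 + C_2X_2.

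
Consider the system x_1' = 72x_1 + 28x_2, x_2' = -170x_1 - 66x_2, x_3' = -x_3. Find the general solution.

x_1(t) = -2c_2e^(2t) + 7c_3e^(4t), x_2(t) = 5c_2e^(2t) - 17c_3e^(4t), x_3(t) = c_1e^(-t)

Coefficient matrix A = [[72, 28, 0], [-170, -66, 0], [0, 0, -1]].
det(A - λI) = 0 gives eigenvalues λ = -1, 2, 4.
For λ=-1: eigenvector (0,0,1).
For λ=2: eigenvector (-2,5,0).
For λ=4: eigenvector (7,-17,0).
General solution: c_1e^(-t)(0,0,1) + c_2e^(2t)(-2,5,0) + c_3e^(4t)(7,-17,0).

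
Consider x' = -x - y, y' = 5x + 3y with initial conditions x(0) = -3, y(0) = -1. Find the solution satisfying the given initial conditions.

x(t) = 7e^(t)sin(t) - 3e^(t)cos(t), y(t) = -17e^(t)sin(t) - e^(t)cos(t)

Coefficient matrix A = [[-1, -1], [5, 3]].
Characteristic polynomial det(A - λI) = λ^2 - 2λ + 2 = 0.
Eigenvalues λ = 1 ± i (complex conjugate pair).
For λ=1+i: an eigenvector is (1,-2) - i(0,1) = (1, -2 - i).
A real fundamental pair from Re and Im of e^((1+i)t)v: X_1 = e^(t)(cos(t)·(1,-2) + sin(t)·(0,1)), X_2 = e^(t)(sin(t)·(1,-2) - cos(t)·(0,1)).
General solution: C_1X_1 + C_2X_2.
Applying x(0)=-3, y(0)=-1 gives C_1=-3, C_2=7.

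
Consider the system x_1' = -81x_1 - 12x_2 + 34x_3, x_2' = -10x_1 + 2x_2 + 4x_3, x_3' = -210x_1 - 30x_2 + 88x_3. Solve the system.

x_1(t) = -7C_1e^(3t) + 6C_2e^(2t) + 2C_3e^(4t), x_2(t) = -2C_1e^(3t) + C_2e^(2t), x_3(t) = -18C_1e^(3t) + 15C_2e^(2t) + 5C_3e^(4t)

Coefficient matrix A = [[-81, -12, 34], [-10, 2, 4], [-210, -30, 88]].
det(A - λI) = 0 gives eigenvalues λ = 3, 2, 4.
For λ=3: eigenvector (-7,-2,-18).
For λ=2: eigenvector (6,1,15).
For λ=4: eigenvector (2,0,5).
General solution: C_1e^(3t)(-7,-2,-18) + C_2e^(2t)(6,1,15) + C_3e^(4t)(2,0,5).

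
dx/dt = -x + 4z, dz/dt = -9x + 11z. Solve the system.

Coefficient matrix A = [[-1, 4], [-9, 11]].
Characteristic polynomial det(A - λI) = λ^2 - 10λ + 25 = 0.
Single eigenvalue λ = 5 with algebraic multiplicity 2.
Eigenvector v = (2,3); generalized eigenvector w with (A-λI)w=v is (-1,-1).
General solution: e^(5t)[c_1·v + c_2·(t·v + w)].

x(t) = 2c_1e^(5t) + 2c_2te^(5t) - c_2e^(5t), z(t) = 3c_1e^(5t) + 3c_2te^(5t) - c_2e^(5t)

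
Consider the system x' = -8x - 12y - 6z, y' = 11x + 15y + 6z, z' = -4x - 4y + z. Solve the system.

x(t) = C_1e^(4t) + 2C_3e^(t), y(t) = -C_1e^(4t) + C_2e^(3t) - 2C_3e^(t), z(t) = -2C_2e^(3t) + C_3e^(t)

Coefficient matrix A = [[-8, -12, -6], [11, 15, 6], [-4, -4, 1]].
det(A - λI) = 0 gives eigenvalues λ = 4, 3, 1.
For λ=4: eigenvector (1,-1,0).
For λ=3: eigenvector (0,1,-2).
For λ=1: eigenvector (2,-2,1).
General solution: C_1e^(4t)(1,-1,0) + C_2e^(3t)(0,1,-2) + C_3e^(t)(2,-2,1).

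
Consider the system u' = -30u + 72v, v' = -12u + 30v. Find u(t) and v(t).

u(t) = -2K_1e^(6t) + 3K_2e^(-6t), v(t) = -K_1e^(6t) + K_2e^(-6t)

Coefficient matrix A = [[-30, 72], [-12, 30]].
Characteristic polynomial det(A - λI) = λ^2 - 36 = 0.
Eigenvalues λ = 6, -6.
For λ=6: (A-λI) row 1 is [-36, 72], so an eigenvector is (-2, -1).
For λ=-6: (A-λI) row 1 is [-24, 72], so an eigenvector is (3, 1).
General solution: K_1e^(6t)(-2,-1) + K_2e^(-6t)(3,1).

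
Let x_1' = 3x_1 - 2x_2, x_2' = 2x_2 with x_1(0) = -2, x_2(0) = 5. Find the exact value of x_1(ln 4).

A = [[3,-2],[0,2]]; eigenvalues λ = 3, 2.
Eigenvectors: (1,0) for λ=3, (-2,-1) for λ=2.
From the initial condition, c_1 = -12, c_2 = -5.
x_1(ln 4) = (-12)(4^3)(1) + (-5)(4^2)(-2) = -608.

-608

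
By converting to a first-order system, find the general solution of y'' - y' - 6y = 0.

y(t) = c_1e^(-2t) + c_2e^(3t)

Let x_1 = y, x_2 = y'. Then x_1' = x_2 and x_2' = 6x_1 + x_2.
A = [[0,1],[6,1]]; det(A-λI) = λ^2 - λ - 6.
Eigenvalues λ = -2, 3 with eigenvectors (1,-2), (1,3).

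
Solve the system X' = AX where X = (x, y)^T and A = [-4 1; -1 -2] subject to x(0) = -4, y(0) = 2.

Coefficient matrix A = [[-4, 1], [-1, -2]].
Characteristic polynomial det(A - λI) = λ^2 + 6λ + 9 = 0.
Single eigenvalue λ = -3 with algebraic multiplicity 2.
Eigenvector v = (1,1); generalized eigenvector w with (A-λI)w=v is (-1,0).
General solution: e^(-3t)[c_1·v + c_2·(t·v + w)].
Applying x(0)=-4, y(0)=2 gives c_1=2, c_2=6.

x(t) = 6te^(-3t) - 4e^(-3t), y(t) = 6te^(-3t) + 2e^(-3t)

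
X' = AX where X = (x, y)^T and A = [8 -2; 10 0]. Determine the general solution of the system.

Coefficient matrix A = [[8, -2], [10, 0]].
Characteristic polynomial det(A - λI) = λ^2 - 8λ + 20 = 0.
Eigenvalues λ = 4 ± 2i (complex conjugate pair).
For λ=4+2i: an eigenvector is (0,1) - i(-1,-2) = (0 + i, 1 + 2i).
A real fundamental pair from Re and Im of e^((4+2i)t)v: X_1 = e^(4t)(cos(2t)·(0,1) + sin(2t)·(-1,-2)), X_2 = e^(4t)(sin(2t)·(0,1) - cos(2t)·(-1,-2)).
General solution: c_1X_1 + c_2X_2.

x(t) = -c_1e^(4t)sin(2t) + c_2e^(4t)cos(2t), y(t) = -2c_1e^(4t)sin(2t) + c_1e^(4t)cos(2t) + c_2e^(4t)sin(2t) + 2c_2e^(4t)cos(2t)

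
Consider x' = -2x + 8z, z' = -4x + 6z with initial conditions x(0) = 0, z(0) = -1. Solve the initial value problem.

x(t) = -2e^(2t)sin(4t), z(t) = -e^(2t)sin(4t) - e^(2t)cos(4t)

Coefficient matrix A = [[-2, 8], [-4, 6]].
Characteristic polynomial det(A - λI) = λ^2 - 4λ + 20 = 0.
Eigenvalues λ = 2 ± 4i (complex conjugate pair).
For λ=2+4i: an eigenvector is (-1,0) - i(1,1) = (-1 - i, 0 - i).
A real fundamental pair from Re and Im of e^((2+4i)t)v: X_1 = e^(2t)(cos(4t)·(-1,0) + sin(4t)·(1,1)), X_2 = e^(2t)(sin(4t)·(-1,0) - cos(4t)·(1,1)).
General solution: c_1X_1 + c_2X_2.
Applying x(0)=0, z(0)=-1 gives c_1=-1, c_2=1.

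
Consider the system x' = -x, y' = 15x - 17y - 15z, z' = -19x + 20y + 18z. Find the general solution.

Coefficient matrix A = [[-1, 0, 0], [15, -17, -15], [-19, 20, 18]].
det(A - λI) = 0 gives eigenvalues λ = -1, 3, -2.
For λ=-1: eigenvector (1,0,1).
For λ=3: eigenvector (0,3,-4).
For λ=-2: eigenvector (0,1,-1).
General solution: K_1e^(-t)(1,0,1) + K_2e^(3t)(0,3,-4) + K_3e^(-2t)(0,1,-1).

x(t) = K_1e^(-t), y(t) = 3K_2e^(3t) + K_3e^(-2t), z(t) = K_1e^(-t) - 4K_2e^(3t) - K_3e^(-2t)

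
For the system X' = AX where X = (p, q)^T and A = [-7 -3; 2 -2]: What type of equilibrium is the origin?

A = [[-7,-3],[2,-2]]; det(A-λI) = λ^2 + 9λ + 20.
λ = -4, -5: both negative.

stable node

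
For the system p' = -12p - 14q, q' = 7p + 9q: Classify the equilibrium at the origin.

A = [[-12,-14],[7,9]]; det(A-λI) = λ^2 + 3λ - 10.
λ = -5, 2: opposite signs.

saddle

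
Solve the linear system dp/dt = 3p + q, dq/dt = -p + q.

p(t) = -C_1e^(2t) - C_2te^(2t) - 3C_2e^(2t), q(t) = C_1e^(2t) + C_2te^(2t) + 2C_2e^(2t)

Coefficient matrix A = [[3, 1], [-1, 1]].
Characteristic polynomial det(A - λI) = λ^2 - 4λ + 4 = 0.
Single eigenvalue λ = 2 with algebraic multiplicity 2.
Eigenvector v = (-1,1); generalized eigenvector w with (A-λI)w=v is (-3,2).
General solution: e^(2t)[C_1·v + C_2·(t·v + w)].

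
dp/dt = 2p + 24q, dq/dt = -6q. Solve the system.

Coefficient matrix A = [[2, 24], [0, -6]].
Characteristic polynomial det(A - λI) = λ^2 + 4λ - 12 = 0.
Eigenvalues λ = 2, -6.
For λ=2: (A-λI) row 1 is [0, 24], so an eigenvector is (-1, 0).
For λ=-6: (A-λI) row 1 is [8, 24], so an eigenvector is (-3, 1).
General solution: C_1e^(2t)(-1,0) + C_2e^(-6t)(-3,1).

p(t) = -C_1e^(2t) - 3C_2e^(-6t), q(t) = C_2e^(-6t)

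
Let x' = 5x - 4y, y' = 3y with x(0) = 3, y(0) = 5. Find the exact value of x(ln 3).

A = [[5,-4],[0,3]]; eigenvalues λ = 5, 3.
Eigenvectors: (1,0) for λ=5, (2,1) for λ=3.
From the initial condition, c_1 = -7, c_2 = 5.
x(ln 3) = (-7)(3^5)(1) + (5)(3^3)(2) = -1431.

-1431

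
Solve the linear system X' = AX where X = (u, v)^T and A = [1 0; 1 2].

Coefficient matrix A = [[1, 0], [1, 2]].
Characteristic polynomial det(A - λI) = λ^2 - 3λ + 2 = 0.
Eigenvalues λ = 1, 2.
For λ=1: (A-λI) row 2 is [1, 1], so an eigenvector is (1, -1).
For λ=2: (A-λI) row 1 is [-1, 0], so an eigenvector is (0, -1).
General solution: c_1e^(t)(1,-1) + c_2e^(2t)(0,-1).

u(t) = c_1e^(t), v(t) = -c_1e^(t) - c_2e^(2t)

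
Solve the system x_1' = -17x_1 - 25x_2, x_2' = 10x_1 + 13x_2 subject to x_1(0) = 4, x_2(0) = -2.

Coefficient matrix A = [[-17, -25], [10, 13]].
Characteristic polynomial det(A - λI) = λ^2 + 4λ + 29 = 0.
Eigenvalues λ = -2 ± 5i (complex conjugate pair).
For λ=-2+5i: an eigenvector is (1,-1) - i(2,-1) = (1 - 2i, -1 + i).
A real fundamental pair from Re and Im of e^((-2+5i)t)v: X_1 = e^(-2t)(cos(5t)·(1,-1) + sin(5t)·(2,-1)), X_2 = e^(-2t)(sin(5t)·(1,-1) - cos(5t)·(2,-1)).
General solution: c_1X_1 + c_2X_2.
Applying x_1(0)=4, x_2(0)=-2 gives c_1=0, c_2=-2.

x_1(t) = -2e^(-2t)sin(5t) + 4e^(-2t)cos(5t), x_2(t) = 2e^(-2t)sin(5t) - 2e^(-2t)cos(5t)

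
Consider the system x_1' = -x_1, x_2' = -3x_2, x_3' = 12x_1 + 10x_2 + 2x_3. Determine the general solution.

Coefficient matrix A = [[-1, 0, 0], [0, -3, 0], [12, 10, 2]].
det(A - λI) = 0 gives eigenvalues λ = -1, 2, -3.
For λ=-1: eigenvector (1,0,-4).
For λ=2: eigenvector (0,0,1).
For λ=-3: eigenvector (0,1,-2).
General solution: C_1e^(-t)(1,0,-4) + C_2e^(2t)(0,0,1) + C_3e^(-3t)(0,1,-2).

x_1(t) = C_1e^(-t), x_2(t) = C_3e^(-3t), x_3(t) = -4C_1e^(-t) + C_2e^(2t) - 2C_3e^(-3t)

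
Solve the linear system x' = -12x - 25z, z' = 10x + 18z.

Coefficient matrix A = [[-12, -25], [10, 18]].
Characteristic polynomial det(A - λI) = λ^2 - 6λ + 34 = 0.
Eigenvalues λ = 3 ± 5i (complex conjugate pair).
For λ=3+5i: an eigenvector is (2,-1) - i(-1,1) = (2 + i, -1 - i).
A real fundamental pair from Re and Im of e^((3+5i)t)v: X_1 = e^(3t)(cos(5t)·(2,-1) + sin(5t)·(-1,1)), X_2 = e^(3t)(sin(5t)·(2,-1) - cos(5t)·(-1,1)).
General solution: C_1X_1 + C_2X_2.

x(t) = -C_1e^(3t)sin(5t) + 2C_1e^(3t)cos(5t) + 2C_2e^(3t)sin(5t) + C_2e^(3t)cos(5t), z(t) = C_1e^(3t)sin(5t) - C_1e^(3t)cos(5t) - C_2e^(3t)sin(5t) - C_2e^(3t)cos(5t)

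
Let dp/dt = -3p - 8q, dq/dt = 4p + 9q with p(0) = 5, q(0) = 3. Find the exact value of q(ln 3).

2649

A = [[-3,-8],[4,9]]; eigenvalues λ = 5, 1.
Eigenvectors: (-1,1) for λ=5, (-2,1) for λ=1.
From the initial condition, c_1 = 11, c_2 = -8.
q(ln 3) = (11)(3^5)(1) + (-8)(3^1)(1) = 2649.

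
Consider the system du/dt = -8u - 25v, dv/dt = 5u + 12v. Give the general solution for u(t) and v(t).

Coefficient matrix A = [[-8, -25], [5, 12]].
Characteristic polynomial det(A - λI) = λ^2 - 4λ + 29 = 0.
Eigenvalues λ = 2 ± 5i (complex conjugate pair).
For λ=2+5i: an eigenvector is (-1,0) - i(2,-1) = (-1 - 2i, 0 + i).
A real fundamental pair from Re and Im of e^((2+5i)t)v: X_1 = e^(2t)(cos(5t)·(-1,0) + sin(5t)·(2,-1)), X_2 = e^(2t)(sin(5t)·(-1,0) - cos(5t)·(2,-1)).
General solution: c_1X_1 + c_2X_2.

u(t) = 2c_1e^(2t)sin(5t) - c_1e^(2t)cos(5t) - c_2e^(2t)sin(5t) - 2c_2e^(2t)cos(5t), v(t) = -c_1e^(2t)sin(5t) + c_2e^(2t)cos(5t)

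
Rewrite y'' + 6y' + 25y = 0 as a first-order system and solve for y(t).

y(t) = c_1e^(-3t)cos(4t) + c_2e^(-3t)sin(4t)

Let x_1 = y, x_2 = y'. Then x_1' = x_2 and x_2' = -25x_1 - 6x_2.
A = [[0,1],[-25,-6]]; det(A-λI) = λ^2 + 6λ + 25.
Eigenvalues λ = -3 ± 4i.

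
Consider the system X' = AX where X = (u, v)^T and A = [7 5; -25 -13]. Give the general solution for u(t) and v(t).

u(t) = c_1e^(-3t)sin(5t) - c_2e^(-3t)cos(5t), v(t) = -2c_1e^(-3t)sin(5t) + c_1e^(-3t)cos(5t) + c_2e^(-3t)sin(5t) + 2c_2e^(-3t)cos(5t)

Coefficient matrix A = [[7, 5], [-25, -13]].
Characteristic polynomial det(A - λI) = λ^2 + 6λ + 34 = 0.
Eigenvalues λ = -3 ± 5i (complex conjugate pair).
For λ=-3+5i: an eigenvector is (0,1) - i(1,-2) = (0 - i, 1 + 2i).
A real fundamental pair from Re and Im of e^((-3+5i)t)v: X_1 = e^(-3t)(cos(5t)·(0,1) + sin(5t)·(1,-2)), X_2 = e^(-3t)(sin(5t)·(0,1) - cos(5t)·(1,-2)).
General solution: c_1X_1 + c_2X_2.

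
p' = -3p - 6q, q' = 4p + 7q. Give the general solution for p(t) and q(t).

Coefficient matrix A = [[-3, -6], [4, 7]].
Characteristic polynomial det(A - λI) = λ^2 - 4λ + 3 = 0.
Eigenvalues λ = 1, 3.
For λ=1: (A-λI) row 1 is [-4, -6], so an eigenvector is (-3, 2).
For λ=3: (A-λI) row 1 is [-6, -6], so an eigenvector is (-1, 1).
General solution: C_1e^(t)(-3,2) + C_2e^(3t)(-1,1).

p(t) = -3C_1e^(t) - C_2e^(3t), q(t) = 2C_1e^(t) + C_2e^(3t)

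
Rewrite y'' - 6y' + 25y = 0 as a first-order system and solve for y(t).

y(t) = C_1e^(3t)cos(4t) + C_2e^(3t)sin(4t)

Let x_1 = y, x_2 = y'. Then x_1' = x_2 and x_2' = -25x_1 + 6x_2.
A = [[0,1],[-25,6]]; det(A-λI) = λ^2 - 6λ + 25.
Eigenvalues λ = 3 ± 4i.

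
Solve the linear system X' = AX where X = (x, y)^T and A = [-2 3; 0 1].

Coefficient matrix A = [[-2, 3], [0, 1]].
Characteristic polynomial det(A - λI) = λ^2 + λ - 2 = 0.
Eigenvalues λ = -2, 1.
For λ=-2: (A-λI) row 1 is [0, 3], so an eigenvector is (1, 0).
For λ=1: (A-λI) row 1 is [-3, 3], so an eigenvector is (-1, -1).
General solution: K_1e^(-2t)(1,0) + K_2e^(t)(-1,-1).

x(t) = K_1e^(-2t) - K_2e^(t), y(t) = -K_2e^(t)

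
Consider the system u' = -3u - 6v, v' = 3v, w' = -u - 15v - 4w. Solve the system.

Coefficient matrix A = [[-3, -6, 0], [0, 3, 0], [-1, -15, -4]].
det(A - λI) = 0 gives eigenvalues λ = -3, -4, 3.
For λ=-3: eigenvector (1,0,-1).
For λ=-4: eigenvector (0,0,1).
For λ=3: eigenvector (-1,1,-2).
General solution: C_1e^(-3t)(1,0,-1) + C_2e^(-4t)(0,0,1) + C_3e^(3t)(-1,1,-2).

u(t) = C_1e^(-3t) - C_3e^(3t), v(t) = C_3e^(3t), w(t) = -C_1e^(-3t) + C_2e^(-4t) - 2C_3e^(3t)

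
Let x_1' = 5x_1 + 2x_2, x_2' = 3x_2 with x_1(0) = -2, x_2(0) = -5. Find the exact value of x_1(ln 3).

-1566

A = [[5,2],[0,3]]; eigenvalues λ = 5, 3.
Eigenvectors: (1,0) for λ=5, (1,-1) for λ=3.
From the initial condition, c_1 = -7, c_2 = 5.
x_1(ln 3) = (-7)(3^5)(1) + (5)(3^3)(1) = -1566.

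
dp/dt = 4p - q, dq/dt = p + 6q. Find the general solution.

Coefficient matrix A = [[4, -1], [1, 6]].
Characteristic polynomial det(A - λI) = λ^2 - 10λ + 25 = 0.
Single eigenvalue λ = 5 with algebraic multiplicity 2.
Eigenvector v = (1,-1); generalized eigenvector w with (A-λI)w=v is (-3,2).
General solution: e^(5t)[K_1·v + K_2·(t·v + w)].

p(t) = K_1e^(5t) + K_2te^(5t) - 3K_2e^(5t), q(t) = -K_1e^(5t) - K_2te^(5t) + 2K_2e^(5t)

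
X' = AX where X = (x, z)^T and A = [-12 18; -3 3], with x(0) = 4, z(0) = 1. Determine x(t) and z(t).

x(t) = -2e^(-3t) + 6e^(-6t), z(t) = -e^(-3t) + 2e^(-6t)

Coefficient matrix A = [[-12, 18], [-3, 3]].
Characteristic polynomial det(A - λI) = λ^2 + 9λ + 18 = 0.
Eigenvalues λ = -6, -3.
For λ=-6: (A-λI) row 1 is [-6, 18], so an eigenvector is (3, 1).
For λ=-3: (A-λI) row 1 is [-9, 18], so an eigenvector is (-2, -1).
General solution: c_1e^(-6t)(3,1) + c_2e^(-3t)(-2,-1).
Applying x(0)=4, z(0)=1 gives c_1=2, c_2=1.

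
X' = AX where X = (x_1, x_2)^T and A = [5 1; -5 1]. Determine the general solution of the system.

Coefficient matrix A = [[5, 1], [-5, 1]].
Characteristic polynomial det(A - λI) = λ^2 - 6λ + 10 = 0.
Eigenvalues λ = 3 ± i (complex conjugate pair).
For λ=3+i: an eigenvector is (0,-1) - i(-1,2) = (0 + i, -1 - 2i).
A real fundamental pair from Re and Im of e^((3+i)t)v: X_1 = e^(3t)(cos(t)·(0,-1) + sin(t)·(-1,2)), X_2 = e^(3t)(sin(t)·(0,-1) - cos(t)·(-1,2)).
General solution: K_1X_1 + K_2X_2.

x_1(t) = -K_1e^(3t)sin(t) + K_2e^(3t)cos(t), x_2(t) = 2K_1e^(3t)sin(t) - K_1e^(3t)cos(t) - K_2e^(3t)sin(t) - 2K_2e^(3t)cos(t)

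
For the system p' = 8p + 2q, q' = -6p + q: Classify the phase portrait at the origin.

A = [[8,2],[-6,1]]; det(A-λI) = λ^2 - 9λ + 20.
λ = 4, 5: both positive.

unstable node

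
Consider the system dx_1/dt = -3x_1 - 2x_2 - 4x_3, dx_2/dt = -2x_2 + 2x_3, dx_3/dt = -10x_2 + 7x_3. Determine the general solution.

Coefficient matrix A = [[-3, -2, -4], [0, -2, 2], [0, -10, 7]].
det(A - λI) = 0 gives eigenvalues λ = -3, 2, 3.
For λ=-3: eigenvector (1,0,0).
For λ=2: eigenvector (-2,1,2).
For λ=3: eigenvector (-4,2,5).
General solution: K_1e^(-3t)(1,0,0) + K_2e^(2t)(-2,1,2) + K_3e^(3t)(-4,2,5).

x_1(t) = K_1e^(-3t) - 2K_2e^(2t) - 4K_3e^(3t), x_2(t) = K_2e^(2t) + 2K_3e^(3t), x_3(t) = 2K_2e^(2t) + 5K_3e^(3t)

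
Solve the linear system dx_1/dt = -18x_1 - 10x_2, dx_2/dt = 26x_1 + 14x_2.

x_1(t) = -2K_1e^(-2t)sin(2t) - K_1e^(-2t)cos(2t) - K_2e^(-2t)sin(2t) + 2K_2e^(-2t)cos(2t), x_2(t) = 3K_1e^(-2t)sin(2t) + 2K_1e^(-2t)cos(2t) + 2K_2e^(-2t)sin(2t) - 3K_2e^(-2t)cos(2t)

Coefficient matrix A = [[-18, -10], [26, 14]].
Characteristic polynomial det(A - λI) = λ^2 + 4λ + 8 = 0.
Eigenvalues λ = -2 ± 2i (complex conjugate pair).
For λ=-2+2i: an eigenvector is (-1,2) - i(-2,3) = (-1 + 2i, 2 - 3i).
A real fundamental pair from Re and Im of e^((-2+2i)t)v: X_1 = e^(-2t)(cos(2t)·(-1,2) + sin(2t)·(-2,3)), X_2 = e^(-2t)(sin(2t)·(-1,2) - cos(2t)·(-2,3)).
General solution: K_1X_1 + K_2X_2.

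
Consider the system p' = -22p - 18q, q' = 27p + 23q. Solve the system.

Coefficient matrix A = [[-22, -18], [27, 23]].
Characteristic polynomial det(A - λI) = λ^2 - λ - 20 = 0.
Eigenvalues λ = -4, 5.
For λ=-4: (A-λI) row 1 is [-18, -18], so an eigenvector is (-1, 1).
For λ=5: (A-λI) row 1 is [-27, -18], so an eigenvector is (-2, 3).
General solution: c_1e^(-4t)(-1,1) + c_2e^(5t)(-2,3).

p(t) = -c_1e^(-4t) - 2c_2e^(5t), q(t) = c_1e^(-4t) + 3c_2e^(5t)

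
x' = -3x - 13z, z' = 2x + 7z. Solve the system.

x(t) = 3c_1e^(2t)sin(t) + 2c_1e^(2t)cos(t) + 2c_2e^(2t)sin(t) - 3c_2e^(2t)cos(t), z(t) = -c_1e^(2t)sin(t) - c_1e^(2t)cos(t) - c_2e^(2t)sin(t) + c_2e^(2t)cos(t)

Coefficient matrix A = [[-3, -13], [2, 7]].
Characteristic polynomial det(A - λI) = λ^2 - 4λ + 5 = 0.
Eigenvalues λ = 2 ± i (complex conjugate pair).
For λ=2+i: an eigenvector is (2,-1) - i(3,-1) = (2 - 3i, -1 + i).
A real fundamental pair from Re and Im of e^((2+i)t)v: X_1 = e^(2t)(cos(t)·(2,-1) + sin(t)·(3,-1)), X_2 = e^(2t)(sin(t)·(2,-1) - cos(t)·(3,-1)).
General solution: c_1X_1 + c_2X_2.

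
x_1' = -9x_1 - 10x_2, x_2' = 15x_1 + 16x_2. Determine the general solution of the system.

Coefficient matrix A = [[-9, -10], [15, 16]].
Characteristic polynomial det(A - λI) = λ^2 - 7λ + 6 = 0.
Eigenvalues λ = 1, 6.
For λ=1: (A-λI) row 1 is [-10, -10], so an eigenvector is (1, -1).
For λ=6: (A-λI) row 1 is [-15, -10], so an eigenvector is (-2, 3).
General solution: C_1e^(t)(1,-1) + C_2e^(6t)(-2,3).

x_1(t) = C_1e^(t) - 2C_2e^(6t), x_2(t) = -C_1e^(t) + 3C_2e^(6t)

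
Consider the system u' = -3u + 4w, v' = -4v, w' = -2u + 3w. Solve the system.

u(t) = -C_1e^(t) + 2C_2e^(-t), v(t) = C_3e^(-4t), w(t) = -C_1e^(t) + C_2e^(-t)

Coefficient matrix A = [[-3, 0, 4], [0, -4, 0], [-2, 0, 3]].
det(A - λI) = 0 gives eigenvalues λ = 1, -1, -4.
For λ=1: eigenvector (-1,0,-1).
For λ=-1: eigenvector (2,0,1).
For λ=-4: eigenvector (0,1,0).
General solution: C_1e^(t)(-1,0,-1) + C_2e^(-t)(2,0,1) + C_3e^(-4t)(0,1,0).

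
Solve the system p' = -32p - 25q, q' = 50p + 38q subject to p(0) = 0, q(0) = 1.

Coefficient matrix A = [[-32, -25], [50, 38]].
Characteristic polynomial det(A - λI) = λ^2 - 6λ + 34 = 0.
Eigenvalues λ = 3 ± 5i (complex conjugate pair).
For λ=3+5i: an eigenvector is (-1,1) - i(2,-3) = (-1 - 2i, 1 + 3i).
A real fundamental pair from Re and Im of e^((3+5i)t)v: X_1 = e^(3t)(cos(5t)·(-1,1) + sin(5t)·(2,-3)), X_2 = e^(3t)(sin(5t)·(-1,1) - cos(5t)·(2,-3)).
General solution: C_1X_1 + C_2X_2.
Applying p(0)=0, q(0)=1 gives C_1=-2, C_2=1.

p(t) = -5e^(3t)sin(5t), q(t) = 7e^(3t)sin(5t) + e^(3t)cos(5t)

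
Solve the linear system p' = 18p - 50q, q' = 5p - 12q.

p(t) = -3K_1e^(3t)sin(5t) - K_1e^(3t)cos(5t) - K_2e^(3t)sin(5t) + 3K_2e^(3t)cos(5t), q(t) = -K_1e^(3t)sin(5t) + K_2e^(3t)cos(5t)

Coefficient matrix A = [[18, -50], [5, -12]].
Characteristic polynomial det(A - λI) = λ^2 - 6λ + 34 = 0.
Eigenvalues λ = 3 ± 5i (complex conjugate pair).
For λ=3+5i: an eigenvector is (-1,0) - i(-3,-1) = (-1 + 3i, 0 + i).
A real fundamental pair from Re and Im of e^((3+5i)t)v: X_1 = e^(3t)(cos(5t)·(-1,0) + sin(5t)·(-3,-1)), X_2 = e^(3t)(sin(5t)·(-1,0) - cos(5t)·(-3,-1)).
General solution: K_1X_1 + K_2X_2.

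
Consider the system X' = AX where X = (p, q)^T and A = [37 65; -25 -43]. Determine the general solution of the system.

p(t) = 3K_1e^(-3t)sin(5t) + 2K_1e^(-3t)cos(5t) + 2K_2e^(-3t)sin(5t) - 3K_2e^(-3t)cos(5t), q(t) = -2K_1e^(-3t)sin(5t) - K_1e^(-3t)cos(5t) - K_2e^(-3t)sin(5t) + 2K_2e^(-3t)cos(5t)

Coefficient matrix A = [[37, 65], [-25, -43]].
Characteristic polynomial det(A - λI) = λ^2 + 6λ + 34 = 0.
Eigenvalues λ = -3 ± 5i (complex conjugate pair).
For λ=-3+5i: an eigenvector is (2,-1) - i(3,-2) = (2 - 3i, -1 + 2i).
A real fundamental pair from Re and Im of e^((-3+5i)t)v: X_1 = e^(-3t)(cos(5t)·(2,-1) + sin(5t)·(3,-2)), X_2 = e^(-3t)(sin(5t)·(2,-1) - cos(5t)·(3,-2)).
General solution: K_1X_1 + K_2X_2.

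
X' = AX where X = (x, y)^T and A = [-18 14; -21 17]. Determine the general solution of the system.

x(t) = 2K_1e^(3t) + K_2e^(-4t), y(t) = 3K_1e^(3t) + K_2e^(-4t)

Coefficient matrix A = [[-18, 14], [-21, 17]].
Characteristic polynomial det(A - λI) = λ^2 + λ - 12 = 0.
Eigenvalues λ = 3, -4.
For λ=3: (A-λI) row 1 is [-21, 14], so an eigenvector is (2, 3).
For λ=-4: (A-λI) row 1 is [-14, 14], so an eigenvector is (1, 1).
General solution: K_1e^(3t)(2,3) + K_2e^(-4t)(1,1).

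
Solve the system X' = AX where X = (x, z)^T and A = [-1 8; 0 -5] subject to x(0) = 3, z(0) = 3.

x(t) = 9e^(-t) - 6e^(-5t), z(t) = 3e^(-5t)

Coefficient matrix A = [[-1, 8], [0, -5]].
Characteristic polynomial det(A - λI) = λ^2 + 6λ + 5 = 0.
Eigenvalues λ = -1, -5.
For λ=-1: (A-λI) row 1 is [0, 8], so an eigenvector is (1, 0).
For λ=-5: (A-λI) row 1 is [4, 8], so an eigenvector is (2, -1).
General solution: K_1e^(-t)(1,0) + K_2e^(-5t)(2,-1).
Applying x(0)=3, z(0)=3 gives K_1=9, K_2=-3.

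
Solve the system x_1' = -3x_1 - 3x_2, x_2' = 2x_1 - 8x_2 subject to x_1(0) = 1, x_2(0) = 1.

Coefficient matrix A = [[-3, -3], [2, -8]].
Characteristic polynomial det(A - λI) = λ^2 + 11λ + 30 = 0.
Eigenvalues λ = -6, -5.
For λ=-6: (A-λI) row 1 is [3, -3], so an eigenvector is (-1, -1).
For λ=-5: (A-λI) row 1 is [2, -3], so an eigenvector is (-3, -2).
General solution: c_1e^(-6t)(-1,-1) + c_2e^(-5t)(-3,-2).
Applying x_1(0)=1, x_2(0)=1 gives c_1=-1, c_2=0.

x_1(t) = e^(-6t), x_2(t) = e^(-6t)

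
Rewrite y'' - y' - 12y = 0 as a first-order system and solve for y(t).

Let x_1 = y, x_2 = y'. Then x_1' = x_2 and x_2' = 12x_1 + x_2.
A = [[0,1],[12,1]]; det(A-λI) = λ^2 - λ - 12.
Eigenvalues λ = 4, -3 with eigenvectors (1,4), (1,-3).

y(t) = K_1e^(4t) + K_2e^(-3t)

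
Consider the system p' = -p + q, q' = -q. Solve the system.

p(t) = K_1e^(-t) + K_2te^(-t) - 3K_2e^(-t), q(t) = K_2e^(-t)

Coefficient matrix A = [[-1, 1], [0, -1]].
Characteristic polynomial det(A - λI) = λ^2 + 2λ + 1 = 0.
Single eigenvalue λ = -1 with algebraic multiplicity 2.
Eigenvector v = (1,0); generalized eigenvector w with (A-λI)w=v is (-3,1).
General solution: e^(-t)[K_1·v + K_2·(t·v + w)].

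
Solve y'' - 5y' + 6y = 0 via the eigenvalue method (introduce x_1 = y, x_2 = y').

y(t) = c_1e^(2t) + c_2e^(3t)

Let x_1 = y, x_2 = y'. Then x_1' = x_2 and x_2' = -6x_1 + 5x_2.
A = [[0,1],[-6,5]]; det(A-λI) = λ^2 - 5λ + 6.
Eigenvalues λ = 2, 3 with eigenvectors (1,2), (1,3).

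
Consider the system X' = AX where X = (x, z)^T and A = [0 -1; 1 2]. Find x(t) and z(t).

x(t) = C_1e^(t) + C_2te^(t) + C_2e^(t), z(t) = -C_1e^(t) - C_2te^(t) - 2C_2e^(t)

Coefficient matrix A = [[0, -1], [1, 2]].
Characteristic polynomial det(A - λI) = λ^2 - 2λ + 1 = 0.
Single eigenvalue λ = 1 with algebraic multiplicity 2.
Eigenvector v = (1,-1); generalized eigenvector w with (A-λI)w=v is (1,-2).
General solution: e^(t)[C_1·v + C_2·(t·v + w)].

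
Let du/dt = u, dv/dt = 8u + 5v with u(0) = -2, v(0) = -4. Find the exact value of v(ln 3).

A = [[1,0],[8,5]]; eigenvalues λ = 5, 1.
Eigenvectors: (0,1) for λ=5, (-1,2) for λ=1.
From the initial condition, c_1 = -8, c_2 = 2.
v(ln 3) = (-8)(3^5)(1) + (2)(3^1)(2) = -1932.

-1932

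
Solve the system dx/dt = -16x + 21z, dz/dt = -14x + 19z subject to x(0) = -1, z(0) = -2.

Coefficient matrix A = [[-16, 21], [-14, 19]].
Characteristic polynomial det(A - λI) = λ^2 - 3λ - 10 = 0.
Eigenvalues λ = -2, 5.
For λ=-2: (A-λI) row 1 is [-14, 21], so an eigenvector is (-3, -2).
For λ=5: (A-λI) row 1 is [-21, 21], so an eigenvector is (-1, -1).
General solution: C_1e^(-2t)(-3,-2) + C_2e^(5t)(-1,-1).
Applying x(0)=-1, z(0)=-2 gives C_1=-1, C_2=4.

x(t) = -4e^(5t) + 3e^(-2t), z(t) = -4e^(5t) + 2e^(-2t)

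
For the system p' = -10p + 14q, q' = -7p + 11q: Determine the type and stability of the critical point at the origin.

A = [[-10,14],[-7,11]]; det(A-λI) = λ^2 - λ - 12.
λ = 4, -3: opposite signs.

saddle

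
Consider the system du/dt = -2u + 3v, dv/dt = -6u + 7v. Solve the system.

Coefficient matrix A = [[-2, 3], [-6, 7]].
Characteristic polynomial det(A - λI) = λ^2 - 5λ + 4 = 0.
Eigenvalues λ = 1, 4.
For λ=1: (A-λI) row 1 is [-3, 3], so an eigenvector is (-1, -1).
For λ=4: (A-λI) row 1 is [-6, 3], so an eigenvector is (-1, -2).
General solution: K_1e^(t)(-1,-1) + K_2e^(4t)(-1,-2).

u(t) = -K_1e^(t) - K_2e^(4t), v(t) = -K_1e^(t) - 2K_2e^(4t)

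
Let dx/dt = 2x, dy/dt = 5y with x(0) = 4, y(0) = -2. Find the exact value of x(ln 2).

16

A = [[2,0],[0,5]]; eigenvalues λ = 5, 2.
Eigenvectors: (0,-1) for λ=5, (1,0) for λ=2.
From the initial condition, c_1 = 2, c_2 = 4.
x(ln 2) = (2)(2^5)(0) + (4)(2^2)(1) = 16.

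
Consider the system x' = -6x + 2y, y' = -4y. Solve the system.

Coefficient matrix A = [[-6, 2], [0, -4]].
Characteristic polynomial det(A - λI) = λ^2 + 10λ + 24 = 0.
Eigenvalues λ = -6, -4.
For λ=-6: (A-λI) row 1 is [0, 2], so an eigenvector is (-1, 0).
For λ=-4: (A-λI) row 1 is [-2, 2], so an eigenvector is (1, 1).
General solution: c_1e^(-6t)(-1,0) + c_2e^(-4t)(1,1).

x(t) = -c_1e^(-6t) + c_2e^(-4t), y(t) = c_2e^(-4t)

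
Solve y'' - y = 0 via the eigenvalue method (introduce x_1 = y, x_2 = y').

y(t) = K_1e^(-t) + K_2e^(t)

Let x_1 = y, x_2 = y'. Then x_1' = x_2 and x_2' = x_1.
A = [[0,1],[1,0]]; det(A-λI) = λ^2 - 1.
Eigenvalues λ = -1, 1 with eigenvectors (1,-1), (1,1).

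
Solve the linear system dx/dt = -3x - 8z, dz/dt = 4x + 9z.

x(t) = 2c_1e^(t) - c_2e^(5t), z(t) = -c_1e^(t) + c_2e^(5t)

Coefficient matrix A = [[-3, -8], [4, 9]].
Characteristic polynomial det(A - λI) = λ^2 - 6λ + 5 = 0.
Eigenvalues λ = 1, 5.
For λ=1: (A-λI) row 1 is [-4, -8], so an eigenvector is (2, -1).
For λ=5: (A-λI) row 1 is [-8, -8], so an eigenvector is (-1, 1).
General solution: c_1e^(t)(2,-1) + c_2e^(5t)(-1,1).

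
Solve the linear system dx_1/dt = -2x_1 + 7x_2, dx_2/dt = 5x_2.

Coefficient matrix A = [[-2, 7], [0, 5]].
Characteristic polynomial det(A - λI) = λ^2 - 3λ - 10 = 0.
Eigenvalues λ = 5, -2.
For λ=5: (A-λI) row 1 is [-7, 7], so an eigenvector is (1, 1).
For λ=-2: (A-λI) row 1 is [0, 7], so an eigenvector is (-1, 0).
General solution: C_1e^(5t)(1,1) + C_2e^(-2t)(-1,0).

x_1(t) = C_1e^(5t) - C_2e^(-2t), x_2(t) = C_1e^(5t)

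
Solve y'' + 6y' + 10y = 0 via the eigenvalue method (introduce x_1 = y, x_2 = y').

Let x_1 = y, x_2 = y'. Then x_1' = x_2 and x_2' = -10x_1 - 6x_2.
A = [[0,1],[-10,-6]]; det(A-λI) = λ^2 + 6λ + 10.
Eigenvalues λ = -3 ± i.

y(t) = K_1e^(-3t)cos(t) + K_2e^(-3t)sin(t)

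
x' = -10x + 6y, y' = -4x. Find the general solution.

x(t) = K_1e^(-4t) + 3K_2e^(-6t), y(t) = K_1e^(-4t) + 2K_2e^(-6t)

Coefficient matrix A = [[-10, 6], [-4, 0]].
Characteristic polynomial det(A - λI) = λ^2 + 10λ + 24 = 0.
Eigenvalues λ = -4, -6.
For λ=-4: (A-λI) row 1 is [-6, 6], so an eigenvector is (1, 1).
For λ=-6: (A-λI) row 1 is [-4, 6], so an eigenvector is (3, 2).
General solution: K_1e^(-4t)(1,1) + K_2e^(-6t)(3,2).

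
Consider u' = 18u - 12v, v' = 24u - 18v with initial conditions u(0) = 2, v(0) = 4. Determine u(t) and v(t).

u(t) = 2e^(-6t), v(t) = 4e^(-6t)

Coefficient matrix A = [[18, -12], [24, -18]].
Characteristic polynomial det(A - λI) = λ^2 - 36 = 0.
Eigenvalues λ = 6, -6.
For λ=6: (A-λI) row 1 is [12, -12], so an eigenvector is (-1, -1).
For λ=-6: (A-λI) row 1 is [24, -12], so an eigenvector is (-1, -2).
General solution: K_1e^(6t)(-1,-1) + K_2e^(-6t)(-1,-2).
Applying u(0)=2, v(0)=4 gives K_1=0, K_2=-2.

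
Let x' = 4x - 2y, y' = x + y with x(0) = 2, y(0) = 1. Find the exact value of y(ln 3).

27

A = [[4,-2],[1,1]]; eigenvalues λ = 2, 3.
Eigenvectors: (-1,-1) for λ=2, (-2,-1) for λ=3.
From the initial condition, c_1 = 0, c_2 = -1.
y(ln 3) = (0)(3^2)(-1) + (-1)(3^3)(-1) = 27.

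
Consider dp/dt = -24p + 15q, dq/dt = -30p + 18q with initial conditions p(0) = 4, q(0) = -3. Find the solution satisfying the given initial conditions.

p(t) = -43e^(-3t)sin(3t) + 4e^(-3t)cos(3t), q(t) = -61e^(-3t)sin(3t) - 3e^(-3t)cos(3t)

Coefficient matrix A = [[-24, 15], [-30, 18]].
Characteristic polynomial det(A - λI) = λ^2 + 6λ + 18 = 0.
Eigenvalues λ = -3 ± 3i (complex conjugate pair).
For λ=-3+3i: an eigenvector is (-2,-3) - i(-1,-1) = (-2 + i, -3 + i).
A real fundamental pair from Re and Im of e^((-3+3i)t)v: X_1 = e^(-3t)(cos(3t)·(-2,-3) + sin(3t)·(-1,-1)), X_2 = e^(-3t)(sin(3t)·(-2,-3) - cos(3t)·(-1,-1)).
General solution: c_1X_1 + c_2X_2.
Applying p(0)=4, q(0)=-3 gives c_1=7, c_2=18.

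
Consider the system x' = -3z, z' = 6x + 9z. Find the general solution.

x(t) = c_1e^(6t) - c_2e^(3t), z(t) = -2c_1e^(6t) + c_2e^(3t)

Coefficient matrix A = [[0, -3], [6, 9]].
Characteristic polynomial det(A - λI) = λ^2 - 9λ + 18 = 0.
Eigenvalues λ = 6, 3.
For λ=6: (A-λI) row 1 is [-6, -3], so an eigenvector is (1, -2).
For λ=3: (A-λI) row 1 is [-3, -3], so an eigenvector is (-1, 1).
General solution: c_1e^(6t)(1,-2) + c_2e^(3t)(-1,1).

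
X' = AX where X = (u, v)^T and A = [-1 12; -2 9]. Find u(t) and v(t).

u(t) = 3c_1e^(3t) - 2c_2e^(5t), v(t) = c_1e^(3t) - c_2e^(5t)

Coefficient matrix A = [[-1, 12], [-2, 9]].
Characteristic polynomial det(A - λI) = λ^2 - 8λ + 15 = 0.
Eigenvalues λ = 3, 5.
For λ=3: (A-λI) row 1 is [-4, 12], so an eigenvector is (3, 1).
For λ=5: (A-λI) row 1 is [-6, 12], so an eigenvector is (-2, -1).
General solution: c_1e^(3t)(3,1) + c_2e^(5t)(-2,-1).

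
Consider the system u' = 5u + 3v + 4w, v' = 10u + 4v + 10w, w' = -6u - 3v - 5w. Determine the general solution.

u(t) = C_1e^(-t) + C_2e^(4t) - C_3e^(t), v(t) = -2C_1e^(-t) + C_2e^(4t), w(t) = -C_2e^(4t) + C_3e^(t)

Coefficient matrix A = [[5, 3, 4], [10, 4, 10], [-6, -3, -5]].
det(A - λI) = 0 gives eigenvalues λ = -1, 4, 1.
For λ=-1: eigenvector (1,-2,0).
For λ=4: eigenvector (1,1,-1).
For λ=1: eigenvector (-1,0,1).
General solution: C_1e^(-t)(1,-2,0) + C_2e^(4t)(1,1,-1) + C_3e^(t)(-1,0,1).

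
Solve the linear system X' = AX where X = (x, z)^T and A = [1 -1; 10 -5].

Coefficient matrix A = [[1, -1], [10, -5]].
Characteristic polynomial det(A - λI) = λ^2 + 4λ + 5 = 0.
Eigenvalues λ = -2 ± i (complex conjugate pair).
For λ=-2+i: an eigenvector is (1,3) - i(0,1) = (1, 3 - i).
A real fundamental pair from Re and Im of e^((-2+i)t)v: X_1 = e^(-2t)(cos(t)·(1,3) + sin(t)·(0,1)), X_2 = e^(-2t)(sin(t)·(1,3) - cos(t)·(0,1)).
General solution: C_1X_1 + C_2X_2.

x(t) = C_1e^(-2t)cos(t) + C_2e^(-2t)sin(t), z(t) = C_1e^(-2t)sin(t) + 3C_1e^(-2t)cos(t) + 3C_2e^(-2t)sin(t) - C_2e^(-2t)cos(t)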